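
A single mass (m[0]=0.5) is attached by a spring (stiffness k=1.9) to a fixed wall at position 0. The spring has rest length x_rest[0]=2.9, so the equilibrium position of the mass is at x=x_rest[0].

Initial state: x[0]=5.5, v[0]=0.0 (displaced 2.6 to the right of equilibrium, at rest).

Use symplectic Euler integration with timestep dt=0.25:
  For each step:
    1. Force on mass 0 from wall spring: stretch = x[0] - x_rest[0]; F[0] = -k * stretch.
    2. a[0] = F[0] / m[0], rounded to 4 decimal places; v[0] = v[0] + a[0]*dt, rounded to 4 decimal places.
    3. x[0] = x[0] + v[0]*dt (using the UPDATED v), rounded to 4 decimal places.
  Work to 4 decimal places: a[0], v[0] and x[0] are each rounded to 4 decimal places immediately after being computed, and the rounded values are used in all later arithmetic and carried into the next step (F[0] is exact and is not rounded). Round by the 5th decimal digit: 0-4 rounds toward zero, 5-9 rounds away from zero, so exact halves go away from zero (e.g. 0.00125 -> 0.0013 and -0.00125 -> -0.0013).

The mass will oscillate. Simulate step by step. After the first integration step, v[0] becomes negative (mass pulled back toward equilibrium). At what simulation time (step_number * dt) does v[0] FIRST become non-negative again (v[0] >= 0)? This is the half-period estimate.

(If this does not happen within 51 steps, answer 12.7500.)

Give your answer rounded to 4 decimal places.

Answer: 1.7500

Derivation:
Step 0: x=[5.5000] v=[0.0000]
Step 1: x=[4.8825] v=[-2.4700]
Step 2: x=[3.7942] v=[-4.3534]
Step 3: x=[2.4935] v=[-5.2029]
Step 4: x=[1.2893] v=[-4.8167]
Step 5: x=[0.4677] v=[-3.2865]
Step 6: x=[0.2238] v=[-0.9758]
Step 7: x=[0.6155] v=[1.5666]
First v>=0 after going negative at step 7, time=1.7500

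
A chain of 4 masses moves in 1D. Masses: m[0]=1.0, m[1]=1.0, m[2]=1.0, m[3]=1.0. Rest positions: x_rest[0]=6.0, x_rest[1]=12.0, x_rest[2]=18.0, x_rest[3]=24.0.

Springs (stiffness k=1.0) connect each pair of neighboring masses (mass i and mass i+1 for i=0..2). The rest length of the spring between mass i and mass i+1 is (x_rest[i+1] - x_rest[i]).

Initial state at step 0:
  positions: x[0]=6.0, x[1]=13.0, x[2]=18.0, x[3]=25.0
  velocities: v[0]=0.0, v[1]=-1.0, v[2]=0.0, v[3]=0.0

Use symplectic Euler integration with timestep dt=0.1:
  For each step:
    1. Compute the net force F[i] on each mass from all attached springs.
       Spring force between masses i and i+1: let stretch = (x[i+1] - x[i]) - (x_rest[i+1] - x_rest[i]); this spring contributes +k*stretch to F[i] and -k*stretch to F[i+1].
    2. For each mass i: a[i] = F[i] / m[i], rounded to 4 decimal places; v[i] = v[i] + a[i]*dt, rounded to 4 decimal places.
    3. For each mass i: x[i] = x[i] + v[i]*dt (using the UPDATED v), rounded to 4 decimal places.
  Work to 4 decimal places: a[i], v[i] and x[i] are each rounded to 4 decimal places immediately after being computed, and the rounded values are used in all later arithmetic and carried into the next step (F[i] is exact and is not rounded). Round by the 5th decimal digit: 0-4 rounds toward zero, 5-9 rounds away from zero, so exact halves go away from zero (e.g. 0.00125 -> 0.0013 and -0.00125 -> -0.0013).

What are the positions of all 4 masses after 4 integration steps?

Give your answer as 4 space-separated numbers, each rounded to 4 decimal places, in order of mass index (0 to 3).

Step 0: x=[6.0000 13.0000 18.0000 25.0000] v=[0.0000 -1.0000 0.0000 0.0000]
Step 1: x=[6.0100 12.8800 18.0200 24.9900] v=[0.1000 -1.2000 0.2000 -0.1000]
Step 2: x=[6.0287 12.7427 18.0583 24.9703] v=[0.1870 -1.3730 0.3830 -0.1970]
Step 3: x=[6.0545 12.5914 18.1126 24.9415] v=[0.2584 -1.5128 0.5426 -0.2882]
Step 4: x=[6.0857 12.4300 18.1799 24.9044] v=[0.3121 -1.6144 0.6734 -0.3711]

Answer: 6.0857 12.4300 18.1799 24.9044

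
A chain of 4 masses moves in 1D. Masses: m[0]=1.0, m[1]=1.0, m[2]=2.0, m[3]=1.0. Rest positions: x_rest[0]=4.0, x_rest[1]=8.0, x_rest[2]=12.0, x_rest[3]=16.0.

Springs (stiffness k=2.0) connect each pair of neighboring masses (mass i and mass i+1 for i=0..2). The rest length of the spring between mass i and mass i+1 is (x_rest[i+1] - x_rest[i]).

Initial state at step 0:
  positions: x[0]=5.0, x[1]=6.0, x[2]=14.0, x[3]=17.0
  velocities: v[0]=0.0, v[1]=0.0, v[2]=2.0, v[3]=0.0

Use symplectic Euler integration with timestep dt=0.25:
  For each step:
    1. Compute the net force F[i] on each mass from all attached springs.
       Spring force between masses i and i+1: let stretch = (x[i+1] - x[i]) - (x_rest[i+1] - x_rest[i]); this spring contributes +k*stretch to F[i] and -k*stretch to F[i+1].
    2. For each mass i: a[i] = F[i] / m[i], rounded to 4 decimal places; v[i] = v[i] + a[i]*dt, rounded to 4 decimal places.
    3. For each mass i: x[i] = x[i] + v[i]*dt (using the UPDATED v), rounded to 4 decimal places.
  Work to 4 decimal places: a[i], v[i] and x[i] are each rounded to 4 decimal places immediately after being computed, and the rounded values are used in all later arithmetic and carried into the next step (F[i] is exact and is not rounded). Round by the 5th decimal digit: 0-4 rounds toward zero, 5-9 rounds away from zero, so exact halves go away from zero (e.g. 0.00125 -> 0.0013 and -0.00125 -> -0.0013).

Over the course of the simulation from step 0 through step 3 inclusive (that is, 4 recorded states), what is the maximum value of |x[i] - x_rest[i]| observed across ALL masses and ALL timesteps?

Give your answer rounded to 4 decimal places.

Step 0: x=[5.0000 6.0000 14.0000 17.0000] v=[0.0000 0.0000 2.0000 0.0000]
Step 1: x=[4.6250 6.8750 14.1875 17.1250] v=[-1.5000 3.5000 0.7500 0.5000]
Step 2: x=[4.0313 8.3828 14.1016 17.3828] v=[-2.3750 6.0313 -0.3438 1.0313]
Step 3: x=[3.4815 10.0616 13.8633 17.7305] v=[-2.1993 6.7150 -0.9532 1.3907]
Max displacement = 2.1875

Answer: 2.1875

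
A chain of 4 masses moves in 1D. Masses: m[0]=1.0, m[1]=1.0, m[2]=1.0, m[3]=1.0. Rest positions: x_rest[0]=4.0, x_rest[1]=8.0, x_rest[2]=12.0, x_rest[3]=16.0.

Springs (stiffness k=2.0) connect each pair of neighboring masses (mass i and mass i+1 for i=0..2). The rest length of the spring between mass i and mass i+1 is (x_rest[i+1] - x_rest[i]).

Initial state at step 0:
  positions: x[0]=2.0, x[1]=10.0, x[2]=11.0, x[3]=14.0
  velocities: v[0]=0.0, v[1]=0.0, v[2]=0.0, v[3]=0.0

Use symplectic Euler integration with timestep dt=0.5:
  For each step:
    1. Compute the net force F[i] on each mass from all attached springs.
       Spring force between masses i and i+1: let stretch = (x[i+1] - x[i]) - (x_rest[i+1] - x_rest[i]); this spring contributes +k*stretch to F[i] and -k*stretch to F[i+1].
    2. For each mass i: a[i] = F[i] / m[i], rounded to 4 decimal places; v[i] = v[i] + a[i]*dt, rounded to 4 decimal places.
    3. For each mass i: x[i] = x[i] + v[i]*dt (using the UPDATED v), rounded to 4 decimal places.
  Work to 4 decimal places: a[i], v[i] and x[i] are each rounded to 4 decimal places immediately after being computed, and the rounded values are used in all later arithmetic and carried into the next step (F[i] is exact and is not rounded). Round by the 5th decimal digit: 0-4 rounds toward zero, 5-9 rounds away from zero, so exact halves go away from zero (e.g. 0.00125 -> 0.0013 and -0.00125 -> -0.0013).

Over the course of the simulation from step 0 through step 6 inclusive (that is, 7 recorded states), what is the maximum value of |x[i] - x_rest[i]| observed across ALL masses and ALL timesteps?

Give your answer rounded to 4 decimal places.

Answer: 3.5000

Derivation:
Step 0: x=[2.0000 10.0000 11.0000 14.0000] v=[0.0000 0.0000 0.0000 0.0000]
Step 1: x=[4.0000 6.5000 12.0000 14.5000] v=[4.0000 -7.0000 2.0000 1.0000]
Step 2: x=[5.2500 4.5000 11.5000 15.7500] v=[2.5000 -4.0000 -1.0000 2.5000]
Step 3: x=[4.1250 6.3750 9.6250 16.8750] v=[-2.2500 3.7500 -3.7500 2.2500]
Step 4: x=[2.1250 8.7500 9.7500 16.3750] v=[-4.0000 4.7500 0.2500 -1.0000]
Step 5: x=[1.4375 8.3125 12.6875 14.5625] v=[-1.3750 -0.8750 5.8750 -3.6250]
Step 6: x=[2.1875 6.6250 14.3750 13.8125] v=[1.5000 -3.3750 3.3750 -1.5000]
Max displacement = 3.5000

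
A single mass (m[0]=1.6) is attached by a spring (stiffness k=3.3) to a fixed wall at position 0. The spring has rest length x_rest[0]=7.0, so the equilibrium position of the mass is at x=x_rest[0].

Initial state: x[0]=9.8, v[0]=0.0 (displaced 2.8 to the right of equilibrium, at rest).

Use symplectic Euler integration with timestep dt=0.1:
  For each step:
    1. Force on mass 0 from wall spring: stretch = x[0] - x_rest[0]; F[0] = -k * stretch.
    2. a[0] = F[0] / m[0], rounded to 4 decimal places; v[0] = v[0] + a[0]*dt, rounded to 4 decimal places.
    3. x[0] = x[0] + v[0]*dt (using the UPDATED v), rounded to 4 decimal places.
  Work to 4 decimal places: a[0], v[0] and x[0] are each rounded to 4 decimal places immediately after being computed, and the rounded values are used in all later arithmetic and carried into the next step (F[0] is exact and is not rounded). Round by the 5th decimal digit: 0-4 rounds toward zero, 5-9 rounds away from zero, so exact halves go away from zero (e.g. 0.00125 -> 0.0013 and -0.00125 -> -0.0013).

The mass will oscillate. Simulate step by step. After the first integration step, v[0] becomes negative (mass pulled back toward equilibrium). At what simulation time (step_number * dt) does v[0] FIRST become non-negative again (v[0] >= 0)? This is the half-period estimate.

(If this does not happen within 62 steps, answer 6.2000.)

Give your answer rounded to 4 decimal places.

Step 0: x=[9.8000] v=[0.0000]
Step 1: x=[9.7423] v=[-0.5775]
Step 2: x=[9.6280] v=[-1.1431]
Step 3: x=[9.4595] v=[-1.6851]
Step 4: x=[9.2403] v=[-2.1924]
Step 5: x=[8.9749] v=[-2.6545]
Step 6: x=[8.6687] v=[-3.0618]
Step 7: x=[8.3281] v=[-3.4060]
Step 8: x=[7.9601] v=[-3.6799]
Step 9: x=[7.5723] v=[-3.8779]
Step 10: x=[7.1727] v=[-3.9959]
Step 11: x=[6.7696] v=[-4.0315]
Step 12: x=[6.3712] v=[-3.9840]
Step 13: x=[5.9858] v=[-3.8543]
Step 14: x=[5.6213] v=[-3.6451]
Step 15: x=[5.2852] v=[-3.3607]
Step 16: x=[4.9845] v=[-3.0070]
Step 17: x=[4.7254] v=[-2.5913]
Step 18: x=[4.5132] v=[-2.1222]
Step 19: x=[4.3523] v=[-1.6093]
Step 20: x=[4.2460] v=[-1.0632]
Step 21: x=[4.1965] v=[-0.4952]
Step 22: x=[4.2048] v=[0.0830]
First v>=0 after going negative at step 22, time=2.2000

Answer: 2.2000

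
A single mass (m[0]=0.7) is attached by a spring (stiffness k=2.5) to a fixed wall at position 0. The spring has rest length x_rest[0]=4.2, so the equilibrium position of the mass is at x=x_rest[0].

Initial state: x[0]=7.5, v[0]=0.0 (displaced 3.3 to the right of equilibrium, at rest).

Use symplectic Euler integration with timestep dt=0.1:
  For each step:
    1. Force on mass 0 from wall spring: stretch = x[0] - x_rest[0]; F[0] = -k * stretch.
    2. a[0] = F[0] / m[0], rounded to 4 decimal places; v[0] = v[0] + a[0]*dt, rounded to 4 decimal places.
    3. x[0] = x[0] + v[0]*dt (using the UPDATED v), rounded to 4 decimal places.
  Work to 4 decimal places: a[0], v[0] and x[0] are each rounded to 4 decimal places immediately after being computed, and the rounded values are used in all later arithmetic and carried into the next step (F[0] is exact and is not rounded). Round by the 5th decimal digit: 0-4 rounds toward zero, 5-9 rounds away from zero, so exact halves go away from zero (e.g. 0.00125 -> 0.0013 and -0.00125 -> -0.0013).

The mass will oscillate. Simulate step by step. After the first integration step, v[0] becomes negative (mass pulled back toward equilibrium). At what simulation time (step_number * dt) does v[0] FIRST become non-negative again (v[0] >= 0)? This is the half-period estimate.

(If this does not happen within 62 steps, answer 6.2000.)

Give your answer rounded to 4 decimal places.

Step 0: x=[7.5000] v=[0.0000]
Step 1: x=[7.3821] v=[-1.1786]
Step 2: x=[7.1506] v=[-2.3151]
Step 3: x=[6.8137] v=[-3.3689]
Step 4: x=[6.3835] v=[-4.3024]
Step 5: x=[5.8753] v=[-5.0822]
Step 6: x=[5.3073] v=[-5.6805]
Step 7: x=[4.6997] v=[-6.0760]
Step 8: x=[4.0743] v=[-6.2545]
Step 9: x=[3.4533] v=[-6.2096]
Step 10: x=[2.8590] v=[-5.9429]
Step 11: x=[2.3126] v=[-5.4640]
Step 12: x=[1.8336] v=[-4.7899]
Step 13: x=[1.4391] v=[-3.9448]
Step 14: x=[1.1432] v=[-2.9588]
Step 15: x=[0.9565] v=[-1.8671]
Step 16: x=[0.8856] v=[-0.7087]
Step 17: x=[0.9331] v=[0.4750]
First v>=0 after going negative at step 17, time=1.7000

Answer: 1.7000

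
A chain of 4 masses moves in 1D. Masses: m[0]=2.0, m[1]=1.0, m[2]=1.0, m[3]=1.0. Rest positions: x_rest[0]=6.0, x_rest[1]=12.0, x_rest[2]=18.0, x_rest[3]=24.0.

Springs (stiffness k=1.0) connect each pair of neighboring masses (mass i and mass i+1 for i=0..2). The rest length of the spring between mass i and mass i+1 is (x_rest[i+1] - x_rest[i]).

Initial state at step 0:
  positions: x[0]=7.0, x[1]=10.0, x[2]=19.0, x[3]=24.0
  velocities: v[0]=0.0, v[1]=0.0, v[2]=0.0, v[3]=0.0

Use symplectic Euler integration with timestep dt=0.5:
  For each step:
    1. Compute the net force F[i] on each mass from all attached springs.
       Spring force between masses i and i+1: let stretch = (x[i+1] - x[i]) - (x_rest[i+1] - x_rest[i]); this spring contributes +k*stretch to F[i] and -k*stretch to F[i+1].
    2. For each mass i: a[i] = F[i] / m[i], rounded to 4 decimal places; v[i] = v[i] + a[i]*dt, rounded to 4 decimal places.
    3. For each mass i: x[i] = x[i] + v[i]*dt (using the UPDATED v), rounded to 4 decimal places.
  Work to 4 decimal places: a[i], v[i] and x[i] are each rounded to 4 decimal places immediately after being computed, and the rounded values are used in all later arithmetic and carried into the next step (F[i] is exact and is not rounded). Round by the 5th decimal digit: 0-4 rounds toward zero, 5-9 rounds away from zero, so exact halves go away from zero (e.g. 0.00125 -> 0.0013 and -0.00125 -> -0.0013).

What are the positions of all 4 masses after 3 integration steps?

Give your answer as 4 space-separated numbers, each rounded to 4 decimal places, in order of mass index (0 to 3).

Step 0: x=[7.0000 10.0000 19.0000 24.0000] v=[0.0000 0.0000 0.0000 0.0000]
Step 1: x=[6.6250 11.5000 18.0000 24.2500] v=[-0.7500 3.0000 -2.0000 0.5000]
Step 2: x=[6.1094 13.4063 16.9375 24.4375] v=[-1.0313 3.8125 -2.1250 0.3750]
Step 3: x=[5.7559 14.3712 16.8672 24.2500] v=[-0.7071 1.9297 -0.1406 -0.3750]

Answer: 5.7559 14.3712 16.8672 24.2500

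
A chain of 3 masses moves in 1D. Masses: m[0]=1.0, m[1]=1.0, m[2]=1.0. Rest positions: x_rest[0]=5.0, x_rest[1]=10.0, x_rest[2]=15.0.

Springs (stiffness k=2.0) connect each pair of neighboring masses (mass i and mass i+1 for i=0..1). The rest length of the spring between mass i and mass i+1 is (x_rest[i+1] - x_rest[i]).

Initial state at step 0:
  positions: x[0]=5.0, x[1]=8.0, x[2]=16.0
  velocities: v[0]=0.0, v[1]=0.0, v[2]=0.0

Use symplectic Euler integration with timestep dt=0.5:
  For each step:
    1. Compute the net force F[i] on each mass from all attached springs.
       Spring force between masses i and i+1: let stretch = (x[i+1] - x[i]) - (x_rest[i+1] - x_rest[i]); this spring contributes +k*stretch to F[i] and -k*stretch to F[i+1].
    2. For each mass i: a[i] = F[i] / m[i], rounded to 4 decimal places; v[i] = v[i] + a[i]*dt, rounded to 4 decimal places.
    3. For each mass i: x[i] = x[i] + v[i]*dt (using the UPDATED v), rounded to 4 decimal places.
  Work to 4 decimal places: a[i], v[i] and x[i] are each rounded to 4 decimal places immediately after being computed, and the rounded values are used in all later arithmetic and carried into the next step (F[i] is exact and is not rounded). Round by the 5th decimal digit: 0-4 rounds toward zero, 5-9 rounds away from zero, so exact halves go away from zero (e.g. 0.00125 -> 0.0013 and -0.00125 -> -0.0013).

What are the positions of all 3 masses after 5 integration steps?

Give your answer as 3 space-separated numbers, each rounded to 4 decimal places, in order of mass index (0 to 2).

Step 0: x=[5.0000 8.0000 16.0000] v=[0.0000 0.0000 0.0000]
Step 1: x=[4.0000 10.5000 14.5000] v=[-2.0000 5.0000 -3.0000]
Step 2: x=[3.7500 11.7500 13.5000] v=[-0.5000 2.5000 -2.0000]
Step 3: x=[5.0000 9.8750 14.1250] v=[2.5000 -3.7500 1.2500]
Step 4: x=[6.1875 7.6875 15.1250] v=[2.3750 -4.3750 2.0000]
Step 5: x=[5.6250 8.4688 14.9063] v=[-1.1250 1.5625 -0.4375]

Answer: 5.6250 8.4688 14.9063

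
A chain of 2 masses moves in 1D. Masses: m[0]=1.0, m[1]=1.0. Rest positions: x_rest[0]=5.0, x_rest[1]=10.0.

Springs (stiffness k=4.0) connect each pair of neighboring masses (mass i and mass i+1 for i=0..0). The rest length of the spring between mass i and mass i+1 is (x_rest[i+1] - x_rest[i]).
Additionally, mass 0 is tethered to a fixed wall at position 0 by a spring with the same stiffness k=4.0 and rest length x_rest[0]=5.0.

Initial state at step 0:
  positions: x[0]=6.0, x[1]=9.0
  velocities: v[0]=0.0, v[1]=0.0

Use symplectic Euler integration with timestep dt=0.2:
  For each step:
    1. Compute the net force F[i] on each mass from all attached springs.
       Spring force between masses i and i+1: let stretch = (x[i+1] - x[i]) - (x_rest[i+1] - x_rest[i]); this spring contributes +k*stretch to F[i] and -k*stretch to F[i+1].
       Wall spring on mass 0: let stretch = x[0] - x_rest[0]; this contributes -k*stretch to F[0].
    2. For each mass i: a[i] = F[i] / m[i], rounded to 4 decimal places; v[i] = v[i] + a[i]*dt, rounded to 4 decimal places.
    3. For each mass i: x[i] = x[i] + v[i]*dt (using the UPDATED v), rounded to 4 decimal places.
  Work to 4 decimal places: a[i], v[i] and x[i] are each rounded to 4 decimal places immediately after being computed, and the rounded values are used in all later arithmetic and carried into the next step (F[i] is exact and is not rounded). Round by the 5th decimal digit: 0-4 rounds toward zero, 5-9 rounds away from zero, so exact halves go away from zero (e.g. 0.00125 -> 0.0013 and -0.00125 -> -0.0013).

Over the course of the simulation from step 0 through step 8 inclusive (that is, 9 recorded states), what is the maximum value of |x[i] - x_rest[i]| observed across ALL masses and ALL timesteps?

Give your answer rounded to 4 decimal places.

Answer: 1.2941

Derivation:
Step 0: x=[6.0000 9.0000] v=[0.0000 0.0000]
Step 1: x=[5.5200 9.3200] v=[-2.4000 1.6000]
Step 2: x=[4.7648 9.8320] v=[-3.7760 2.5600]
Step 3: x=[4.0580 10.3332] v=[-3.5341 2.5062]
Step 4: x=[3.7059 10.6304] v=[-1.7603 1.4860]
Step 5: x=[3.8688 10.6197] v=[0.8146 -0.0536]
Step 6: x=[4.4929 10.3288] v=[3.1203 -1.4543]
Step 7: x=[5.3318 9.9042] v=[4.1947 -2.1230]
Step 8: x=[6.0492 9.5480] v=[3.5872 -1.7809]
Max displacement = 1.2941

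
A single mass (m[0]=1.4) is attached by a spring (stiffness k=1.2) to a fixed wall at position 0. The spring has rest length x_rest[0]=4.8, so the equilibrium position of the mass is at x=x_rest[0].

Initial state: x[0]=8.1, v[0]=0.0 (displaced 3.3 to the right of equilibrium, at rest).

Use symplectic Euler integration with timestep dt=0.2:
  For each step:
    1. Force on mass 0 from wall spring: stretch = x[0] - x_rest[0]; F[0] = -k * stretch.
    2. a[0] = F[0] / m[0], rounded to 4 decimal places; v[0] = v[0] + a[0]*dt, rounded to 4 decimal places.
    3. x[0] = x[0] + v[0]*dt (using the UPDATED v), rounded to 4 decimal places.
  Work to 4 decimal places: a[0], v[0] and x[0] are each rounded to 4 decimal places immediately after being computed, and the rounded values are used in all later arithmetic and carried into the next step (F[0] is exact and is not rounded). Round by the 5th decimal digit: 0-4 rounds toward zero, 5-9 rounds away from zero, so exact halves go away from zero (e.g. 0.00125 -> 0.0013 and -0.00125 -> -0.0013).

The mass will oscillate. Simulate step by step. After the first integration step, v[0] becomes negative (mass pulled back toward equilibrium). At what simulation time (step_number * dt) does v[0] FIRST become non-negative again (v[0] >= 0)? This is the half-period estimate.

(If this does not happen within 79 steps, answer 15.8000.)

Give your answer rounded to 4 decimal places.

Step 0: x=[8.1000] v=[0.0000]
Step 1: x=[7.9869] v=[-0.5657]
Step 2: x=[7.7645] v=[-1.1120]
Step 3: x=[7.4405] v=[-1.6202]
Step 4: x=[7.0259] v=[-2.0729]
Step 5: x=[6.5350] v=[-2.4545]
Step 6: x=[5.9846] v=[-2.7519]
Step 7: x=[5.3936] v=[-2.9550]
Step 8: x=[4.7822] v=[-3.0568]
Step 9: x=[4.1715] v=[-3.0537]
Step 10: x=[3.5823] v=[-2.9460]
Step 11: x=[3.0348] v=[-2.7373]
Step 12: x=[2.5479] v=[-2.4347]
Step 13: x=[2.1382] v=[-2.0486]
Step 14: x=[1.8197] v=[-1.5923]
Step 15: x=[1.6034] v=[-1.0814]
Step 16: x=[1.4967] v=[-0.5334]
Step 17: x=[1.5033] v=[0.0329]
First v>=0 after going negative at step 17, time=3.4000

Answer: 3.4000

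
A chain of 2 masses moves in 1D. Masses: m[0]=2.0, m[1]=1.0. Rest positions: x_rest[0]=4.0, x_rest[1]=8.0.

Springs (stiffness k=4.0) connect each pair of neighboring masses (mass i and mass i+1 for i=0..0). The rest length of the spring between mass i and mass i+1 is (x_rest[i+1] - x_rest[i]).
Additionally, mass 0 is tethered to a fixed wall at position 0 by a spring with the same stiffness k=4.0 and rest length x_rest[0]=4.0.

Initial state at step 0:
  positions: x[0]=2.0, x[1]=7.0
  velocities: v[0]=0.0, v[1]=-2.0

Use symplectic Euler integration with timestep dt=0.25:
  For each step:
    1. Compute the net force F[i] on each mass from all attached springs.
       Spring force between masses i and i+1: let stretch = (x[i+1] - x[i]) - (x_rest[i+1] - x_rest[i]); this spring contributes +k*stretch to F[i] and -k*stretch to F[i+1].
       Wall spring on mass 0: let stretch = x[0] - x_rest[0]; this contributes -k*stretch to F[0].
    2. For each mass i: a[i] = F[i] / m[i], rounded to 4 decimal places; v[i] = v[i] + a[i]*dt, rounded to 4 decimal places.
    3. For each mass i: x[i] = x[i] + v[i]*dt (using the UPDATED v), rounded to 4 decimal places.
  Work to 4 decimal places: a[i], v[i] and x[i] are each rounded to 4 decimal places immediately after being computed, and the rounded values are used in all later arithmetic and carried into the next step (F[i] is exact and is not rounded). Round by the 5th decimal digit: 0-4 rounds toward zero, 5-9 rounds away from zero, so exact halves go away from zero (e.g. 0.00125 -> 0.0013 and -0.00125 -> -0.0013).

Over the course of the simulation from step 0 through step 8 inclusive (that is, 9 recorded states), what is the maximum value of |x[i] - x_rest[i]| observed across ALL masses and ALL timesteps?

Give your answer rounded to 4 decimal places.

Answer: 2.8359

Derivation:
Step 0: x=[2.0000 7.0000] v=[0.0000 -2.0000]
Step 1: x=[2.3750 6.2500] v=[1.5000 -3.0000]
Step 2: x=[2.9375 5.5313] v=[2.2500 -2.8750]
Step 3: x=[3.4571 5.1641] v=[2.0782 -1.4688]
Step 4: x=[3.7579 5.3702] v=[1.2032 0.8242]
Step 5: x=[3.7905 6.1732] v=[0.1304 3.2119]
Step 6: x=[3.6471 7.3805] v=[-0.5735 4.8292]
Step 7: x=[3.5145 8.6545] v=[-0.5304 5.0958]
Step 8: x=[3.5851 9.6435] v=[0.2824 3.9558]
Max displacement = 2.8359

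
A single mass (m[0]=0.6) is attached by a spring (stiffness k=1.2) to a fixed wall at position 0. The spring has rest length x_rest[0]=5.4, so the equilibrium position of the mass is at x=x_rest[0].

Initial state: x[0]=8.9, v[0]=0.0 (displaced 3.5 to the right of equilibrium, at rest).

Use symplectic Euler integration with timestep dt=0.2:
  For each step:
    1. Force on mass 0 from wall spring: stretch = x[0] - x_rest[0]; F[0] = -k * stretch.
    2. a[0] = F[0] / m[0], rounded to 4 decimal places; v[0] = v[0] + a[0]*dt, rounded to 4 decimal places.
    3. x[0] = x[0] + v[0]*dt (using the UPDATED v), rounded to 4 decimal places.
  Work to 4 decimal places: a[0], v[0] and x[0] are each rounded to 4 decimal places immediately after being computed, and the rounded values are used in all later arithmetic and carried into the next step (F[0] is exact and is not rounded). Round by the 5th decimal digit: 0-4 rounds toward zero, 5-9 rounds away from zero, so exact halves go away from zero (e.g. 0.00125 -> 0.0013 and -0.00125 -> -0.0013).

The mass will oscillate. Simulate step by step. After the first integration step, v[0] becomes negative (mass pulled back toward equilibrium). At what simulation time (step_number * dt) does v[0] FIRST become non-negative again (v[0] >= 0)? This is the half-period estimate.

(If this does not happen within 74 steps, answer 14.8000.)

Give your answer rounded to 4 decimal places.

Answer: 2.4000

Derivation:
Step 0: x=[8.9000] v=[0.0000]
Step 1: x=[8.6200] v=[-1.4000]
Step 2: x=[8.0824] v=[-2.6880]
Step 3: x=[7.3302] v=[-3.7610]
Step 4: x=[6.4236] v=[-4.5331]
Step 5: x=[5.4351] v=[-4.9425]
Step 6: x=[4.4438] v=[-4.9565]
Step 7: x=[3.5290] v=[-4.5740]
Step 8: x=[2.7639] v=[-3.8256]
Step 9: x=[2.2097] v=[-2.7712]
Step 10: x=[1.9107] v=[-1.4951]
Step 11: x=[1.8908] v=[-0.0994]
Step 12: x=[2.1517] v=[1.3043]
First v>=0 after going negative at step 12, time=2.4000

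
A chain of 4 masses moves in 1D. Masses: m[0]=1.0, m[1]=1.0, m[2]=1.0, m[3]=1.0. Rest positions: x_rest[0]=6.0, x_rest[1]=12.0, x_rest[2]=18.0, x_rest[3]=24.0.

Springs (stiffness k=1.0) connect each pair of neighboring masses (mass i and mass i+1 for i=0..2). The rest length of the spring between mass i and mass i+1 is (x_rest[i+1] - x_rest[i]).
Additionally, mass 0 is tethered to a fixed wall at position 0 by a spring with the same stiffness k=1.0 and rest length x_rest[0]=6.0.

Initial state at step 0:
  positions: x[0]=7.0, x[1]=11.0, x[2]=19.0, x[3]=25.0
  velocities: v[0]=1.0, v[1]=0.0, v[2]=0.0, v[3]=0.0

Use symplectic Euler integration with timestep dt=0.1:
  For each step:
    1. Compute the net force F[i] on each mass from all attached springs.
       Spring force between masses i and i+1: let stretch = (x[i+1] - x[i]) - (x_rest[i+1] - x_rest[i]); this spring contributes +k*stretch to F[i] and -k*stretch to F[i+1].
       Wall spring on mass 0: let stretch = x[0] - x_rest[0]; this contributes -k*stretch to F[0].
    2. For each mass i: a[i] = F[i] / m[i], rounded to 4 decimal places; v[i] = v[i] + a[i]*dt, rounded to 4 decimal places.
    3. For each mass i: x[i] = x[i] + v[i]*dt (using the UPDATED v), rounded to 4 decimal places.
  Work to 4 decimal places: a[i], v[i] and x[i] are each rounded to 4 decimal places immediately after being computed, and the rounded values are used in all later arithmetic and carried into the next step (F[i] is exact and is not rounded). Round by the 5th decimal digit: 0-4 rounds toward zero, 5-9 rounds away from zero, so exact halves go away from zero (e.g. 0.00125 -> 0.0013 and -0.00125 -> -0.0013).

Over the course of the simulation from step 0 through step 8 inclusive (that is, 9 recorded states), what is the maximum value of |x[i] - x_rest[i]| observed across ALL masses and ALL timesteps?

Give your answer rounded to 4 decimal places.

Step 0: x=[7.0000 11.0000 19.0000 25.0000] v=[1.0000 0.0000 0.0000 0.0000]
Step 1: x=[7.0700 11.0400 18.9800 25.0000] v=[0.7000 0.4000 -0.2000 0.0000]
Step 2: x=[7.1090 11.1197 18.9408 24.9998] v=[0.3900 0.7970 -0.3920 -0.0020]
Step 3: x=[7.1170 11.2375 18.8840 24.9990] v=[0.0802 1.1780 -0.5682 -0.0079]
Step 4: x=[7.0951 11.3906 18.8119 24.9971] v=[-0.2195 1.5306 -0.7214 -0.0194]
Step 5: x=[7.0452 11.5749 18.7274 24.9933] v=[-0.4995 1.8432 -0.8450 -0.0379]
Step 6: x=[6.9701 11.7855 18.6340 24.9869] v=[-0.7511 2.1055 -0.9337 -0.0645]
Step 7: x=[6.8734 12.0164 18.5357 24.9769] v=[-0.9666 2.3088 -0.9833 -0.0998]
Step 8: x=[6.7594 12.2610 18.4366 24.9625] v=[-1.1396 2.4464 -0.9911 -0.1439]
Max displacement = 1.1170

Answer: 1.1170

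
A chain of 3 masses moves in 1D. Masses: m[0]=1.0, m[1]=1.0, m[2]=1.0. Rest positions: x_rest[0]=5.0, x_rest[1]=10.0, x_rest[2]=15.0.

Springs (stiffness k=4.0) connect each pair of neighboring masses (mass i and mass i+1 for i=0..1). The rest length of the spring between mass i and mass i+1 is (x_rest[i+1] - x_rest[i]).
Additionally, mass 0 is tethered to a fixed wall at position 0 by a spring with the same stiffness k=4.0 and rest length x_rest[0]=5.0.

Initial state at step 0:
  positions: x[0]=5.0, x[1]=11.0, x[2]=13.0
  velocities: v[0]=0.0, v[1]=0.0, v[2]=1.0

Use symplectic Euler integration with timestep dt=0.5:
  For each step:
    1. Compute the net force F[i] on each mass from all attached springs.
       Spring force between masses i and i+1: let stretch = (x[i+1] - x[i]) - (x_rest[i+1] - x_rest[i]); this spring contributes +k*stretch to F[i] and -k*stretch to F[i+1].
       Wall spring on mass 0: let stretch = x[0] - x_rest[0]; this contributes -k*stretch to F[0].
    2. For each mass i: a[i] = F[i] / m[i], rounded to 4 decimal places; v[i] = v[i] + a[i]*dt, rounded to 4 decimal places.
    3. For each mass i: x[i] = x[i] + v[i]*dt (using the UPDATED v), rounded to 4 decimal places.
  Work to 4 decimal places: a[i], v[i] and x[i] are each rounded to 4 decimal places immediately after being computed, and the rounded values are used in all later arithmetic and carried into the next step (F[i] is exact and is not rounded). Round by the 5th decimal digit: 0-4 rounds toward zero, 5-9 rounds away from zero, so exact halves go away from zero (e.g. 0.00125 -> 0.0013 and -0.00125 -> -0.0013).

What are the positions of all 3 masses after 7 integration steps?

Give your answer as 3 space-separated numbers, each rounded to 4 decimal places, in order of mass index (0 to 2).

Answer: 5.0000 9.0000 17.0000

Derivation:
Step 0: x=[5.0000 11.0000 13.0000] v=[0.0000 0.0000 1.0000]
Step 1: x=[6.0000 7.0000 16.5000] v=[2.0000 -8.0000 7.0000]
Step 2: x=[2.0000 11.5000 15.5000] v=[-8.0000 9.0000 -2.0000]
Step 3: x=[5.5000 10.5000 15.5000] v=[7.0000 -2.0000 0.0000]
Step 4: x=[8.5000 9.5000 15.5000] v=[6.0000 -2.0000 0.0000]
Step 5: x=[4.0000 13.5000 14.5000] v=[-9.0000 8.0000 -2.0000]
Step 6: x=[5.0000 9.0000 17.5000] v=[2.0000 -9.0000 6.0000]
Step 7: x=[5.0000 9.0000 17.0000] v=[0.0000 0.0000 -1.0000]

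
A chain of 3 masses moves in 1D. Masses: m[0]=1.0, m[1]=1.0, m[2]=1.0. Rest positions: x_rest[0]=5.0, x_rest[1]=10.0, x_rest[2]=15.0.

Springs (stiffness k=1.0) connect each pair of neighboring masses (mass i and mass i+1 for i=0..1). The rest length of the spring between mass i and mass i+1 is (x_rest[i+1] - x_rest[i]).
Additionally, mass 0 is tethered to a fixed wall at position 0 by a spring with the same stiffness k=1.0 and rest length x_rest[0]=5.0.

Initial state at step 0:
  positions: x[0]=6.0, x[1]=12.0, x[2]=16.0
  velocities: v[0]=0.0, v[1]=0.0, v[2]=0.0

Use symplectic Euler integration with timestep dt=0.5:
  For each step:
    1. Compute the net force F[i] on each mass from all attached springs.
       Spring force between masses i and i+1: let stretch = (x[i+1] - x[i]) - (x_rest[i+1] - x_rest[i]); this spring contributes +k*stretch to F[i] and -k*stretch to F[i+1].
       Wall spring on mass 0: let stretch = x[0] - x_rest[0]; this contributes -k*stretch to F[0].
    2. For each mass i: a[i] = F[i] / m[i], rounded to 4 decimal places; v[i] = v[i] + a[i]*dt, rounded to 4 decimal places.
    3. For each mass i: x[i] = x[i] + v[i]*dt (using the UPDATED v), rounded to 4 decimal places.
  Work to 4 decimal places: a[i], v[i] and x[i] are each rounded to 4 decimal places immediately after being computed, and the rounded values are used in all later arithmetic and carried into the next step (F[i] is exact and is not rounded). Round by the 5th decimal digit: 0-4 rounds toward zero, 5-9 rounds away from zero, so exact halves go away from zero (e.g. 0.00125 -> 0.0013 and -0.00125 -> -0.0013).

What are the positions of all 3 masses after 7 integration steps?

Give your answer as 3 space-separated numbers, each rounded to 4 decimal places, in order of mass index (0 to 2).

Answer: 4.6769 10.2189 14.6570

Derivation:
Step 0: x=[6.0000 12.0000 16.0000] v=[0.0000 0.0000 0.0000]
Step 1: x=[6.0000 11.5000 16.2500] v=[0.0000 -1.0000 0.5000]
Step 2: x=[5.8750 10.8125 16.5625] v=[-0.2500 -1.3750 0.6250]
Step 3: x=[5.5156 10.3281 16.6875] v=[-0.7188 -0.9688 0.2500]
Step 4: x=[4.9804 10.2304 16.4727] v=[-1.0704 -0.1954 -0.4297]
Step 5: x=[4.5126 10.3808 15.9473] v=[-0.9356 0.3008 -1.0509]
Step 6: x=[4.3837 10.4558 15.2802] v=[-0.2578 0.1500 -1.3342]
Step 7: x=[4.6769 10.2189 14.6570] v=[0.5864 -0.4739 -1.2464]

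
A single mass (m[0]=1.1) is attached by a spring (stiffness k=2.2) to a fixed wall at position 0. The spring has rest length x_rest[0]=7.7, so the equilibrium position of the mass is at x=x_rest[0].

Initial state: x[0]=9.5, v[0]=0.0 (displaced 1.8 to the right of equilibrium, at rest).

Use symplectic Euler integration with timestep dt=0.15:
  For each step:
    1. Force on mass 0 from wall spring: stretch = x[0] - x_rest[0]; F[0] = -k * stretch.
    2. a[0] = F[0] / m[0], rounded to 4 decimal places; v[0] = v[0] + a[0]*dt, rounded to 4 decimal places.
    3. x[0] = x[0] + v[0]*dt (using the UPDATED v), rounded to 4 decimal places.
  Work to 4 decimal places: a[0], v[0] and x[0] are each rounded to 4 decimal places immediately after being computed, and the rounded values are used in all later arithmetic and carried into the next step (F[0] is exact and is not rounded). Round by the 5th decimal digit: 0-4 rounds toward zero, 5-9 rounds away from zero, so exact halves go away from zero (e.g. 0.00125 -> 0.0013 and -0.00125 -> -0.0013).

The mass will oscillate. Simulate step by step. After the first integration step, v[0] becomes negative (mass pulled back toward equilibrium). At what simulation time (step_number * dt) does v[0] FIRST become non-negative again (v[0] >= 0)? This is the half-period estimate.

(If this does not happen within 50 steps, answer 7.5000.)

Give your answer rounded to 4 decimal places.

Step 0: x=[9.5000] v=[0.0000]
Step 1: x=[9.4190] v=[-0.5400]
Step 2: x=[9.2606] v=[-1.0557]
Step 3: x=[9.0320] v=[-1.5239]
Step 4: x=[8.7435] v=[-1.9235]
Step 5: x=[8.4080] v=[-2.2366]
Step 6: x=[8.0407] v=[-2.4490]
Step 7: x=[7.6580] v=[-2.5512]
Step 8: x=[7.2772] v=[-2.5386]
Step 9: x=[6.9154] v=[-2.4118]
Step 10: x=[6.5889] v=[-2.1764]
Step 11: x=[6.3124] v=[-1.8431]
Step 12: x=[6.0984] v=[-1.4268]
Step 13: x=[5.9565] v=[-0.9463]
Step 14: x=[5.8930] v=[-0.4233]
Step 15: x=[5.9108] v=[0.1188]
First v>=0 after going negative at step 15, time=2.2500

Answer: 2.2500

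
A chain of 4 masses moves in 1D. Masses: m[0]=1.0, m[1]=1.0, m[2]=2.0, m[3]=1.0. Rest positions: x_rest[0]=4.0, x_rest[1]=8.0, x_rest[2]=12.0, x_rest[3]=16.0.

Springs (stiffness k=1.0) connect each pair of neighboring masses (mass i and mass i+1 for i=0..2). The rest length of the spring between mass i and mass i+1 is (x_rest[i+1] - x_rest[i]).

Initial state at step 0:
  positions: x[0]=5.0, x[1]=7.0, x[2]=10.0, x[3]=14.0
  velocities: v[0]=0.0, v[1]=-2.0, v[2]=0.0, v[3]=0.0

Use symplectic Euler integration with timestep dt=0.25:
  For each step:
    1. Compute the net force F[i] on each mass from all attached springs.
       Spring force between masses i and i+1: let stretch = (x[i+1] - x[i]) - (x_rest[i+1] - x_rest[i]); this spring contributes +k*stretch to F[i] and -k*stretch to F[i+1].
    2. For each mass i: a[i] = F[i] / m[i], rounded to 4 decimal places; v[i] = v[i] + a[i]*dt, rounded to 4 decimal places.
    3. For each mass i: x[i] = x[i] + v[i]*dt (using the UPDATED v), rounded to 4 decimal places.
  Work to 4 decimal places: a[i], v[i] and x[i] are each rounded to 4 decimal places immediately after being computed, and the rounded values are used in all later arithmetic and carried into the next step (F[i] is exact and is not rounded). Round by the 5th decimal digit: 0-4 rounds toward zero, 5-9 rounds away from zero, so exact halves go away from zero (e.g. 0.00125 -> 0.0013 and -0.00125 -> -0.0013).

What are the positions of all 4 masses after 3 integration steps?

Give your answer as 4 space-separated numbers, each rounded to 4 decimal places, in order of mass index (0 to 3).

Answer: 4.1879 6.0483 10.1277 14.0087

Derivation:
Step 0: x=[5.0000 7.0000 10.0000 14.0000] v=[0.0000 -2.0000 0.0000 0.0000]
Step 1: x=[4.8750 6.5625 10.0313 14.0000] v=[-0.5000 -1.7500 0.1250 0.0000]
Step 2: x=[4.6055 6.2363 10.0782 14.0020] v=[-1.0781 -1.3047 0.1875 0.0078]
Step 3: x=[4.1879 6.0483 10.1277 14.0087] v=[-1.6704 -0.7519 0.1978 0.0269]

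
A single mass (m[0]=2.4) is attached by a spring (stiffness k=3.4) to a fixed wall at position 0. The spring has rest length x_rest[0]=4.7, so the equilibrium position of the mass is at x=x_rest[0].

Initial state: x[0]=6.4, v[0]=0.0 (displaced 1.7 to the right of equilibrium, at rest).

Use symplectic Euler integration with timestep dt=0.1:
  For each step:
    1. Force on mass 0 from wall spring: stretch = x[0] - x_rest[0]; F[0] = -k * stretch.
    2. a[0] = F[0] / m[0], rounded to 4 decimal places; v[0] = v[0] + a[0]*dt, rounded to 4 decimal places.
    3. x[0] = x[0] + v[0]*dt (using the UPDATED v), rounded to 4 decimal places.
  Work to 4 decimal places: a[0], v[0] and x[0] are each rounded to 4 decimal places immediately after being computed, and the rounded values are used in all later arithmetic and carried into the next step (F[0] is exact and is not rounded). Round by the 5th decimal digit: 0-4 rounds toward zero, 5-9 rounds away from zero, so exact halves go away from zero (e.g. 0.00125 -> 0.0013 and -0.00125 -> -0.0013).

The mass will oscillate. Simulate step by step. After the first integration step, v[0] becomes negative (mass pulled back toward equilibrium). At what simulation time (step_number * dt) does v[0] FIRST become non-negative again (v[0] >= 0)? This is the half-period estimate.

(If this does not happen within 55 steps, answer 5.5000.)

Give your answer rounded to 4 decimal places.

Step 0: x=[6.4000] v=[0.0000]
Step 1: x=[6.3759] v=[-0.2408]
Step 2: x=[6.3281] v=[-0.4782]
Step 3: x=[6.2572] v=[-0.7089]
Step 4: x=[6.1643] v=[-0.9295]
Step 5: x=[6.0506] v=[-1.1369]
Step 6: x=[5.9178] v=[-1.3282]
Step 7: x=[5.7677] v=[-1.5007]
Step 8: x=[5.6025] v=[-1.6520]
Step 9: x=[5.4245] v=[-1.7799]
Step 10: x=[5.2363] v=[-1.8825]
Step 11: x=[5.0405] v=[-1.9585]
Step 12: x=[4.8398] v=[-2.0067]
Step 13: x=[4.6372] v=[-2.0265]
Step 14: x=[4.4354] v=[-2.0176]
Step 15: x=[4.2374] v=[-1.9801]
Step 16: x=[4.0459] v=[-1.9146]
Step 17: x=[3.8637] v=[-1.8219]
Step 18: x=[3.6934] v=[-1.7034]
Step 19: x=[3.5373] v=[-1.5608]
Step 20: x=[3.3977] v=[-1.3961]
Step 21: x=[3.2765] v=[-1.2116]
Step 22: x=[3.1755] v=[-1.0099]
Step 23: x=[3.0961] v=[-0.7939]
Step 24: x=[3.0394] v=[-0.5667]
Step 25: x=[3.0063] v=[-0.3315]
Step 26: x=[2.9971] v=[-0.0916]
Step 27: x=[3.0121] v=[0.1496]
First v>=0 after going negative at step 27, time=2.7000

Answer: 2.7000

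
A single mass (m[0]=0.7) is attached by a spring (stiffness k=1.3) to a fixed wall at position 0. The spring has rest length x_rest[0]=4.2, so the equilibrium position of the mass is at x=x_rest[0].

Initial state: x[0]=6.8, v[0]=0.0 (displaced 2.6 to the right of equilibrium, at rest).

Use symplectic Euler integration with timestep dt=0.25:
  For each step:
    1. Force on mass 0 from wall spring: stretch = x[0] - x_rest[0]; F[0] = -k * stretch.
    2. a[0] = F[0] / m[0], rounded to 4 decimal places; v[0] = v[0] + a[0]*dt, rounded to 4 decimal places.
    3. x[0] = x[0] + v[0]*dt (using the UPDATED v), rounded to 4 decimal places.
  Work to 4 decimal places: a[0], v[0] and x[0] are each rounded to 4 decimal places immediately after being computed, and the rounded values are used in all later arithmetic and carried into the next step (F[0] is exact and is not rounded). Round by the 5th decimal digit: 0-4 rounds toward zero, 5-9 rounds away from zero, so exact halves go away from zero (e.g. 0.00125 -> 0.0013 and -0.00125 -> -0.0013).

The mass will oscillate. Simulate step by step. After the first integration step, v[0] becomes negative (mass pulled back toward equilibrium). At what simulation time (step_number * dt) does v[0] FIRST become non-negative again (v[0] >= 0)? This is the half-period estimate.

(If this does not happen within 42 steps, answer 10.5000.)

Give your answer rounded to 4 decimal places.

Step 0: x=[6.8000] v=[0.0000]
Step 1: x=[6.4982] v=[-1.2072]
Step 2: x=[5.9297] v=[-2.2742]
Step 3: x=[5.1604] v=[-3.0773]
Step 4: x=[4.2796] v=[-3.5232]
Step 5: x=[3.3896] v=[-3.5602]
Step 6: x=[2.5936] v=[-3.1840]
Step 7: x=[1.9841] v=[-2.4382]
Step 8: x=[1.6318] v=[-1.4094]
Step 9: x=[1.5776] v=[-0.2170]
Step 10: x=[1.8278] v=[1.0006]
First v>=0 after going negative at step 10, time=2.5000

Answer: 2.5000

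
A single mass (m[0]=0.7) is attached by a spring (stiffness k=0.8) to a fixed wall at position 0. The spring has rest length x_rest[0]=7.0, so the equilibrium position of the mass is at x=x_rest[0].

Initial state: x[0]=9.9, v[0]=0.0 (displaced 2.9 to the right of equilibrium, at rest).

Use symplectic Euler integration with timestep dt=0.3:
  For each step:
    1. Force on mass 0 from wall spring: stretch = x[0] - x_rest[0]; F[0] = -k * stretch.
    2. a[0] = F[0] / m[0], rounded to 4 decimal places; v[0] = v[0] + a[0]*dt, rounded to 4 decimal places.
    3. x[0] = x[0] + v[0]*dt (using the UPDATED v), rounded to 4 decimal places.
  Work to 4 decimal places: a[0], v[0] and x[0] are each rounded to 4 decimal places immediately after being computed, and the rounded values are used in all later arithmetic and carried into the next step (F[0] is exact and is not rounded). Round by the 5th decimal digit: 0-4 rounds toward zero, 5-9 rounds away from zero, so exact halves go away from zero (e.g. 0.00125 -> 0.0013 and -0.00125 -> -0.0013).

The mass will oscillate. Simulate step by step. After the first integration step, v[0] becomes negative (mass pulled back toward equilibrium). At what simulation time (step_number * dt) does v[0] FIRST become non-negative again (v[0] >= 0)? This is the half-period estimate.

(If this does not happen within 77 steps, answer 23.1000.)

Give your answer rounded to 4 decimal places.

Step 0: x=[9.9000] v=[0.0000]
Step 1: x=[9.6017] v=[-0.9943]
Step 2: x=[9.0358] v=[-1.8863]
Step 3: x=[8.2605] v=[-2.5843]
Step 4: x=[7.3556] v=[-3.0165]
Step 5: x=[6.4141] v=[-3.1384]
Step 6: x=[5.5329] v=[-2.9375]
Step 7: x=[4.8026] v=[-2.4345]
Step 8: x=[4.2983] v=[-1.6811]
Step 9: x=[4.0719] v=[-0.7548]
Step 10: x=[4.1466] v=[0.2491]
First v>=0 after going negative at step 10, time=3.0000

Answer: 3.0000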